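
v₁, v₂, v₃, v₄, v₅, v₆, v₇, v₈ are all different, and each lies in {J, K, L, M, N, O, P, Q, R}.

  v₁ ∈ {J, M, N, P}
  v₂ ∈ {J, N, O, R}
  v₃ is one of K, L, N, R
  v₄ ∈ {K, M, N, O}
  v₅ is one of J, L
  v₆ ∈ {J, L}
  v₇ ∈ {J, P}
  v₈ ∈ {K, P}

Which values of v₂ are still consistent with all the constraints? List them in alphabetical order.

N, O, R

v₅ and v₆ between them cover only {J, L} — a naked pair. Remove those values from v₁, v₂, v₃, v₇.
That leaves v₇ = P. Strike P from v₁, v₈.
v₈'s domain is down to {K}, so v₈ = K. Strike K from v₃, v₄.
No further eliminations apply; v₂ can still be any of N, O, R.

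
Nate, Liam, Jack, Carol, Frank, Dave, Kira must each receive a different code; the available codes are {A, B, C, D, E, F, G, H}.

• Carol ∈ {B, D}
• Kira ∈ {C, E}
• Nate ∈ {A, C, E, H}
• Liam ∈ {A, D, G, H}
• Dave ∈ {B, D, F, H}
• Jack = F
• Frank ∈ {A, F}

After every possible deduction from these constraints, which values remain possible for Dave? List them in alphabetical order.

Jack must be F (only option left). So Frank, Dave can't be F.
Frank's domain is down to {A}, so Frank = A. So Nate, Liam can't be A.
No further eliminations apply; Dave can still be any of B, D, H.

B, D, H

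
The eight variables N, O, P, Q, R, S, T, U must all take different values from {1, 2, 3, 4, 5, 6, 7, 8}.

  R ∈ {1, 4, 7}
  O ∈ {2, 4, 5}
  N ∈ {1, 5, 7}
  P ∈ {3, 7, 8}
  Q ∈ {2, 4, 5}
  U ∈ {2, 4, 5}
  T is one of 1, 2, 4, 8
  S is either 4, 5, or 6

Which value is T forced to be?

8

Among the 8 variables, 3 fits only P (and all 8 values in {1, 2, 3, 4, 5, 6, 7, 8} must be used), so P = 3.
The 7 still-open variables draw from only 7 values {1, 2, 4, 5, 6, 7, 8}, so each is used; only S can be 6, hence S = 6.
The 6 still-open variables draw from only 6 values {1, 2, 4, 5, 7, 8}, so each is used; only T can be 8, hence T = 8.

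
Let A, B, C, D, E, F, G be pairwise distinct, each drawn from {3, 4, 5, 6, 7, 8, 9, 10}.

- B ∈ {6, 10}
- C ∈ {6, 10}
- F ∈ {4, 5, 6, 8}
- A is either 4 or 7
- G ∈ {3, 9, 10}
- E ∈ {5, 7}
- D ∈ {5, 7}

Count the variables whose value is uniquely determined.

B and C between them cover only {6, 10} — a naked pair. Remove those values from F, G.
The 2 variables D and E are confined to {5, 7}, which locks those values in; drop them from A, F.
A has just one choice, so A = 4. Remove 4 from F.
That leaves F = 8.
Determined: A=4, F=8. The other variables each still have more than one consistent value. That makes 2.

2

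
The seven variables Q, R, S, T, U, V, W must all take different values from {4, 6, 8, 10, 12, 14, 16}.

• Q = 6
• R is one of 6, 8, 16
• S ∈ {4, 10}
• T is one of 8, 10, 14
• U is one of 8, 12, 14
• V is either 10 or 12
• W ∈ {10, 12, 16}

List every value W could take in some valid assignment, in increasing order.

10, 12, 16

Q's domain is down to {6}, so Q = 6. So R can't be 6.
The 6 still-open variables together cover exactly {4, 8, 10, 12, 14, 16} — 6 values for 6 variables — and 4 appears only in S's list, so S = 4.
No further eliminations apply; W can still be any of 10, 12, 16.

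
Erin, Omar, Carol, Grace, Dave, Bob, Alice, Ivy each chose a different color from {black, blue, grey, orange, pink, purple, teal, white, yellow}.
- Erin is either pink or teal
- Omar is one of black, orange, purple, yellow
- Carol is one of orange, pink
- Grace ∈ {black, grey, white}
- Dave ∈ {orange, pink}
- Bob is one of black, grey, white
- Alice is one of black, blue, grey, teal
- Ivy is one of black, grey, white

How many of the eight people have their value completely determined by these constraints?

The 2 variables Carol and Dave are confined to {orange, pink}, which locks those values in; drop them from Erin, Omar.
Erin has just one choice, so Erin = teal. Eliminate teal elsewhere: Alice.
Grace, Bob, Ivy between them cover only {black, grey, white} — a naked triple. Remove those values from Omar, Alice.
Alice's domain is down to {blue}, so Alice = blue.
Determined: Erin=teal, Alice=blue. The other people each still have more than one consistent value. That makes 2.

2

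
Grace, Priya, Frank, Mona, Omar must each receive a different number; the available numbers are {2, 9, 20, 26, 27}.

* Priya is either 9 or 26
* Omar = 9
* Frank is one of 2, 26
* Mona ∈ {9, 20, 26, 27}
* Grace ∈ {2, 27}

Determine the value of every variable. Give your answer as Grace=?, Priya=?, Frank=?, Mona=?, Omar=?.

Grace=27, Priya=26, Frank=2, Mona=20, Omar=9

Omar's domain is down to {9}, so Omar = 9. So Priya, Mona can't be 9.
Priya has just one choice, so Priya = 26. So Frank, Mona can't be 26.
Frank's domain is down to {2}, so Frank = 2. Remove 2 from Grace.
Grace's domain is down to {27}, so Grace = 27. Eliminate 27 elsewhere: Mona.
Mona has just one choice, so Mona = 20.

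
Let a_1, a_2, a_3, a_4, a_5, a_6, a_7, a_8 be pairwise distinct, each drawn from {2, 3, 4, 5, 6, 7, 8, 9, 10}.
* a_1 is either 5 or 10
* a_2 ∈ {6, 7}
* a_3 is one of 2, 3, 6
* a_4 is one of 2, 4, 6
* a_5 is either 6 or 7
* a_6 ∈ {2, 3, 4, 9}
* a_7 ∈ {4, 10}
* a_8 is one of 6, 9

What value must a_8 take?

9

The 8 variables draw from only 8 values {2, 3, 4, 5, 6, 7, 9, 10}, so each is used; only a_1 can be 5, hence a_1 = 5.
The 7 still-open variables draw from only 7 values {2, 3, 4, 6, 7, 9, 10}, so each is used; only a_7 can be 10, hence a_7 = 10.
The 2 variables a_2 and a_5 are confined to {6, 7}, which locks those values in; drop them from a_3, a_4, a_8.
So a_8 = 9.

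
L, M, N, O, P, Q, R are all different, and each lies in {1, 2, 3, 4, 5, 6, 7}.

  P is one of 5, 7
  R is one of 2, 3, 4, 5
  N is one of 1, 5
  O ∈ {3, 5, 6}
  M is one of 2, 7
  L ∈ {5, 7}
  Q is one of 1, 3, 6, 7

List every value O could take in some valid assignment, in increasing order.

The 7 variables together cover exactly {1, 2, 3, 4, 5, 6, 7} — 7 values for 7 variables — and 4 appears only in R's list, so R = 4.
The 6 still-open variables draw from only 6 values {1, 2, 3, 5, 6, 7}, so each is used; only M can be 2, hence M = 2.
L and P between them cover only {5, 7} — a naked pair. Remove those values from N, O, Q.
N has just one choice, so N = 1. Strike 1 from Q.
No further eliminations apply; O can still be any of 3, 6.

3, 6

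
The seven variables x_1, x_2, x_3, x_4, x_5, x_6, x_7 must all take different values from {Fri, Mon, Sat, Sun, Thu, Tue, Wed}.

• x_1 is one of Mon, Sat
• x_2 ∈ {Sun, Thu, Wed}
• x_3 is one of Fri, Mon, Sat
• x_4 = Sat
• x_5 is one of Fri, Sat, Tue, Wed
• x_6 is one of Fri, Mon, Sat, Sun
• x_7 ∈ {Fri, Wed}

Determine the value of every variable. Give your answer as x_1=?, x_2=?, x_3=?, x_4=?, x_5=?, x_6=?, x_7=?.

x_1=Mon, x_2=Thu, x_3=Fri, x_4=Sat, x_5=Tue, x_6=Sun, x_7=Wed

x_4 has just one choice, so x_4 = Sat. So x_1, x_3, x_5, x_6 can't be Sat.
x_1's domain is down to {Mon}, so x_1 = Mon. So x_3, x_6 can't be Mon.
That leaves x_3 = Fri. Eliminate Fri elsewhere: x_5, x_6, x_7.
x_6's domain is down to {Sun}, so x_6 = Sun. Remove Sun from x_2.
x_7 has just one choice, so x_7 = Wed. Strike Wed from x_2, x_5.
x_2 has just one choice, so x_2 = Thu.
That leaves x_5 = Tue.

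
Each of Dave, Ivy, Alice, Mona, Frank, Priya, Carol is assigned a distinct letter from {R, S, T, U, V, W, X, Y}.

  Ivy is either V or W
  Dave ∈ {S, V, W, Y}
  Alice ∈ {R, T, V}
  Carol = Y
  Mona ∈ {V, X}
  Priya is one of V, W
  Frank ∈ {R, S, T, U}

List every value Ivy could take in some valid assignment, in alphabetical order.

Carol must be Y (only option left). So Dave can't be Y.
The 2 variables Ivy and Priya are confined to {V, W}, which locks those values in; drop them from Dave, Alice, Mona.
Dave's domain is down to {S}, so Dave = S. Strike S from Frank.
Mona must be X (only option left).
No further eliminations apply; Ivy can still be any of V, W.

V, W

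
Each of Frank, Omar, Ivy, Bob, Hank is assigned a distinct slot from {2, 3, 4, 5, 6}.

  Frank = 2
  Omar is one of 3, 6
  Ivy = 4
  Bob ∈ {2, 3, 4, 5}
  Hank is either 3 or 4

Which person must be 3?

Frank must be 2 (only option left). Remove 2 from Bob.
Ivy's domain is down to {4}, so Ivy = 4. So Bob, Hank can't be 4.
So 3 goes to Hank.

Hank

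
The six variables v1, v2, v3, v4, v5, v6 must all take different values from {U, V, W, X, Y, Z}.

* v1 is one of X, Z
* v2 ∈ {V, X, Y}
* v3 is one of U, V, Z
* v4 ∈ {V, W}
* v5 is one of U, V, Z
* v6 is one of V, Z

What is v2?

Y

Among the 6 variables, W fits only v4 (and all 6 values in {U, V, W, X, Y, Z} must be used), so v4 = W.
The 5 still-open variables together cover exactly {U, V, X, Y, Z} — 5 values for 5 variables — and Y appears only in v2's list, so v2 = Y.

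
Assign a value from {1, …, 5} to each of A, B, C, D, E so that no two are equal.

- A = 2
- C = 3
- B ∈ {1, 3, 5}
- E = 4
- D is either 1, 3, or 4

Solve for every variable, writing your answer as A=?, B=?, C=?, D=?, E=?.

A must be 2 (only option left).
C's domain is down to {3}, so C = 3. So B, D can't be 3.
E has just one choice, so E = 4. Eliminate 4 elsewhere: D.
D's domain is down to {1}, so D = 1. Eliminate 1 elsewhere: B.
B's domain is down to {5}, so B = 5.

A=2, B=5, C=3, D=1, E=4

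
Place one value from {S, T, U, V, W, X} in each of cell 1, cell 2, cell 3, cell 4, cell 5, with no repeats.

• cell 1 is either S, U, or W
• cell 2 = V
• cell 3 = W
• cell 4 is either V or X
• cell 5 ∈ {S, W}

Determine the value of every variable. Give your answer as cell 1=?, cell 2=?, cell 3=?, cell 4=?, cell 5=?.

cell 2 must be V (only option left). Eliminate V elsewhere: cell 4.
That leaves cell 3 = W. Eliminate W elsewhere: cell 1, cell 5.
That leaves cell 4 = X.
cell 5 has just one choice, so cell 5 = S. Eliminate S elsewhere: cell 1.
cell 1 has just one choice, so cell 1 = U.

cell 1=U, cell 2=V, cell 3=W, cell 4=X, cell 5=S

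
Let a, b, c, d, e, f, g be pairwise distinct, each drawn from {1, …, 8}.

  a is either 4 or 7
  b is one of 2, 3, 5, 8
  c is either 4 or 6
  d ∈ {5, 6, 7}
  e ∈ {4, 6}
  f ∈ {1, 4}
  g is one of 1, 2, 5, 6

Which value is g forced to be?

The 2 variables c and e are confined to {4, 6}, which locks those values in; drop them from a, d, f, g.
a's domain is down to {7}, so a = 7. Eliminate 7 elsewhere: d.
d must be 5 (only option left). So b, g can't be 5.
f's domain is down to {1}, so f = 1. Eliminate 1 elsewhere: g.
So g = 2.

2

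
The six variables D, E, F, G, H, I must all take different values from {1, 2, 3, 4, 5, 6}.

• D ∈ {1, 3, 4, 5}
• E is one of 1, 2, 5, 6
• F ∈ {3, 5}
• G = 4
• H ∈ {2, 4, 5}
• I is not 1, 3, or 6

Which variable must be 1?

D

G's domain is down to {4}, so G = 4. Strike 4 from D, H, I.
The 5 still-open variables together cover exactly {1, 2, 3, 5, 6} — 5 values for 5 variables — and 6 appears only in E's list, so E = 6.
The 4 still-open variables together cover exactly {1, 2, 3, 5} — 4 values for 4 variables — and 1 appears only in D's list, so D = 1.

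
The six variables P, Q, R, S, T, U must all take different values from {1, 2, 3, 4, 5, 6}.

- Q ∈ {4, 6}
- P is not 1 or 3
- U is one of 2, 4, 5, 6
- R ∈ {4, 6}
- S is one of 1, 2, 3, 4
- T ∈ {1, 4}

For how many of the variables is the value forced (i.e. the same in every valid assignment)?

The 6 variables together cover exactly {1, 2, 3, 4, 5, 6} — 6 values for 6 variables — and 3 appears only in S's list, so S = 3.
Among the 5 still-open variables, 1 fits only T (and all 5 values in {1, 2, 4, 5, 6} must be used), so T = 1.
Q and R between them cover only {4, 6} — a naked pair. Remove those values from P, U.
Determined: S=3, T=1. The other variables each still have more than one consistent value. That makes 2.

2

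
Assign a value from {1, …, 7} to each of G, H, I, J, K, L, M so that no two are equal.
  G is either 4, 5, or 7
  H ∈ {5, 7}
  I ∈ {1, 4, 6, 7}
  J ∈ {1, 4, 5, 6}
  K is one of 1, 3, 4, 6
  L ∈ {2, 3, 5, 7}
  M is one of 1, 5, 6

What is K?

The 7 variables draw from only 7 values {1, 2, 3, 4, 5, 6, 7}, so each is used; only L can be 2, hence L = 2.
The 6 still-open variables draw from only 6 values {1, 3, 4, 5, 6, 7}, so each is used; only K can be 3, hence K = 3.

3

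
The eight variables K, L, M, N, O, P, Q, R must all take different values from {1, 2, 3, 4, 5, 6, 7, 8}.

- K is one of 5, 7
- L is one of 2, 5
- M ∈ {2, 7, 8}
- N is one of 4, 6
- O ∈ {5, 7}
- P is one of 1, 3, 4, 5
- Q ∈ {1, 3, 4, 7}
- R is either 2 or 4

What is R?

4

Among the 8 variables, 6 fits only N (and all 8 values in {1, 2, 3, 4, 5, 6, 7, 8} must be used), so N = 6.
Among the 7 still-open variables, 8 fits only M (and all 7 values in {1, 2, 3, 4, 5, 7, 8} must be used), so M = 8.
K and O share exactly the 2 values {5, 7}; by pigeonhole those values go to them, so strike 5, 7 from L, P, Q.
L must be 2 (only option left). So R can't be 2.
So R = 4.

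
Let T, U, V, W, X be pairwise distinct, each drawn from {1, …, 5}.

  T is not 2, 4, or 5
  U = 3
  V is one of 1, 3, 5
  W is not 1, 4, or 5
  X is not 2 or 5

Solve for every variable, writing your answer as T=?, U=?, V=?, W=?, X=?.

U has just one choice, so U = 3. Remove 3 from T, V, W, X.
W's domain is down to {2}, so W = 2.
T's domain is down to {1}, so T = 1. Strike 1 from V, X.
V has just one choice, so V = 5.
X must be 4 (only option left).

T=1, U=3, V=5, W=2, X=4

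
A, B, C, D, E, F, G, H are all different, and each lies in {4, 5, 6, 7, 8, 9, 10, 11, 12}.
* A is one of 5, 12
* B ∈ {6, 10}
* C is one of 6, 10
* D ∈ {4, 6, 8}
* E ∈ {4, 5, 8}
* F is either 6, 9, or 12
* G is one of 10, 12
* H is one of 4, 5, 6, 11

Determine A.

5

The 8 variables draw from only 8 values {4, 5, 6, 8, 9, 10, 11, 12}, so each is used; only F can be 9, hence F = 9.
Among the 7 still-open variables, 11 fits only H (and all 7 values in {4, 5, 6, 8, 10, 11, 12} must be used), so H = 11.
The 2 variables B and C are confined to {6, 10}, which locks those values in; drop them from D, G.
That leaves G = 12. Remove 12 from A.
So A = 5.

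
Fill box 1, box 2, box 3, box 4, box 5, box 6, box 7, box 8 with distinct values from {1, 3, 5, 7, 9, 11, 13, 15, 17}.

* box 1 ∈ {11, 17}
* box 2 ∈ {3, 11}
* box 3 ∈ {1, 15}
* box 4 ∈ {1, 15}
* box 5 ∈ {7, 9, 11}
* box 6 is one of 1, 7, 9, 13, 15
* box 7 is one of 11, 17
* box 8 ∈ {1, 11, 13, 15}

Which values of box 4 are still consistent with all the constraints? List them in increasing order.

1, 15

The 8 variables draw from only 8 values {1, 3, 7, 9, 11, 13, 15, 17}, so each is used; only box 2 can be 3, hence box 2 = 3.
The 2 variables box 1 and box 7 are confined to {11, 17}, which locks those values in; drop them from box 5, box 8.
box 3 and box 4 between them cover only {1, 15} — a naked pair. Remove those values from box 6, box 8.
box 8 must be 13 (only option left). Eliminate 13 elsewhere: box 6.
No further eliminations apply; box 4 can still be any of 1, 15.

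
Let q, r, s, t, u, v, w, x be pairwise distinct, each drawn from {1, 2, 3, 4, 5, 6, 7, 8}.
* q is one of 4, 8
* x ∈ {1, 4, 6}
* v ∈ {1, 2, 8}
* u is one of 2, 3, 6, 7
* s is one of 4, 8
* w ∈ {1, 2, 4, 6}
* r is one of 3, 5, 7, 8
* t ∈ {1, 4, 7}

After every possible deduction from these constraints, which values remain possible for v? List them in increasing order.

Among the 8 variables, 5 fits only r (and all 8 values in {1, 2, 3, 4, 5, 6, 7, 8} must be used), so r = 5.
The 7 still-open variables together cover exactly {1, 2, 3, 4, 6, 7, 8} — 7 values for 7 variables — and 3 appears only in u's list, so u = 3.
The 6 still-open variables draw from only 6 values {1, 2, 4, 6, 7, 8}, so each is used; only t can be 7, hence t = 7.
The 2 variables q and s are confined to {4, 8}, which locks those values in; drop them from v, w, x.
No further eliminations apply; v can still be any of 1, 2.

1, 2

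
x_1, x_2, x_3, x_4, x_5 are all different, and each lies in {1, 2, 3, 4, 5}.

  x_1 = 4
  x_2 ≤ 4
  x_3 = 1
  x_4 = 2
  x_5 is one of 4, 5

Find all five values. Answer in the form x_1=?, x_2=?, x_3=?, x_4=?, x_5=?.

x_1's domain is down to {4}, so x_1 = 4. So x_2, x_5 can't be 4.
x_3's domain is down to {1}, so x_3 = 1. So x_2 can't be 1.
x_4's domain is down to {2}, so x_4 = 2. Eliminate 2 elsewhere: x_2.
That leaves x_5 = 5.
x_2's domain is down to {3}, so x_2 = 3.

x_1=4, x_2=3, x_3=1, x_4=2, x_5=5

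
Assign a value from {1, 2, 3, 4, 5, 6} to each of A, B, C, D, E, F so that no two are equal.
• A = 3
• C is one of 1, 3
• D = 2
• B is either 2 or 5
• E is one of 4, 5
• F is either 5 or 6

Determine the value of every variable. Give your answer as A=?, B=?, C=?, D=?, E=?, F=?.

A=3, B=5, C=1, D=2, E=4, F=6

A's domain is down to {3}, so A = 3. Remove 3 from C.
That leaves C = 1.
D has just one choice, so D = 2. Strike 2 from B.
B's domain is down to {5}, so B = 5. Strike 5 from E, F.
E must be 4 (only option left).
F's domain is down to {6}, so F = 6.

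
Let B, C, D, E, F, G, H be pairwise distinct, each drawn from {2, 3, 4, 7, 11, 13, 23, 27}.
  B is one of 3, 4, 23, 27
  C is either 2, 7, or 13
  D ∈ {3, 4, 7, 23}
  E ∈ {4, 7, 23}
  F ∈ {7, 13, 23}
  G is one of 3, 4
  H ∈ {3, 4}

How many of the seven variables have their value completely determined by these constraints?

The 7 variables draw from only 7 values {2, 3, 4, 7, 13, 23, 27}, so each is used; only C can be 2, hence C = 2.
The 6 still-open variables together cover exactly {3, 4, 7, 13, 23, 27} — 6 values for 6 variables — and 13 appears only in F's list, so F = 13.
The 5 still-open variables together cover exactly {3, 4, 7, 23, 27} — 5 values for 5 variables — and 27 appears only in B's list, so B = 27.
G and H share exactly the 2 values {3, 4}; by pigeonhole those values go to them, so strike 3, 4 from D, E.
Determined: B=27, C=2, F=13. The other variables each still have more than one consistent value. That makes 3.

3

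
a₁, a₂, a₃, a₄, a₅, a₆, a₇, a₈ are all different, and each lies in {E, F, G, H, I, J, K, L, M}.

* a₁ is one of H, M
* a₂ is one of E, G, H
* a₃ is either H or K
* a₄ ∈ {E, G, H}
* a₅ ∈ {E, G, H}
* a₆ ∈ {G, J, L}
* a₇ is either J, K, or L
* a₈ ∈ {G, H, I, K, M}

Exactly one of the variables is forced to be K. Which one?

Among the 8 variables, I fits only a₈ (and all 8 values in {E, G, H, I, J, K, L, M} must be used), so a₈ = I.
The 7 still-open variables together cover exactly {E, G, H, J, K, L, M} — 7 values for 7 variables — and M appears only in a₁'s list, so a₁ = M.
a₂, a₄, a₅ share exactly the 3 values {E, G, H}; by pigeonhole those values go to them, so strike E, G, H from a₃, a₆.
So K goes to a₃.

a₃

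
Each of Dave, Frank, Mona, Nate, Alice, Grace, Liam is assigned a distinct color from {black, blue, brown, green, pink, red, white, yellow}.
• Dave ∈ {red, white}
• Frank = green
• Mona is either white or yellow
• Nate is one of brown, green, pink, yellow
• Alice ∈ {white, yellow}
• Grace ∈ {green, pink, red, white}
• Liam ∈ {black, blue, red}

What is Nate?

Frank must be green (only option left). Remove green from Nate, Grace.
Mona and Alice between them cover only {white, yellow} — a naked pair. Remove those values from Dave, Nate, Grace.
Dave's domain is down to {red}, so Dave = red. Eliminate red elsewhere: Grace, Liam.
Grace must be pink (only option left). So Nate can't be pink.
So Nate = brown.

brown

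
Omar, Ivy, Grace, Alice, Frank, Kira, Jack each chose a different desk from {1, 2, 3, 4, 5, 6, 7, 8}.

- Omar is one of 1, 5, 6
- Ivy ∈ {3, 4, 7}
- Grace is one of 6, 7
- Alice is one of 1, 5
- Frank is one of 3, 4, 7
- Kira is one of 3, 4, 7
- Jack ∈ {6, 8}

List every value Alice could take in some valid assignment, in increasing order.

1, 5

The 7 variables together cover exactly {1, 3, 4, 5, 6, 7, 8} — 7 values for 7 variables — and 8 appears only in Jack's list, so Jack = 8.
Ivy, Frank, Kira between them cover only {3, 4, 7} — a naked triple. Remove those values from Grace.
Grace must be 6 (only option left). Eliminate 6 elsewhere: Omar.
No further eliminations apply; Alice can still be any of 1, 5.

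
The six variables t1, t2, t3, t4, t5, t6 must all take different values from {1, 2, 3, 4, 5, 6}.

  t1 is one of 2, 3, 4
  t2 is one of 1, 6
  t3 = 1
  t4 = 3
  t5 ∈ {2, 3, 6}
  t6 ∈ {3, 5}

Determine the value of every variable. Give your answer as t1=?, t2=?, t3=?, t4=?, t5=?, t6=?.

t1=4, t2=6, t3=1, t4=3, t5=2, t6=5

t3 has just one choice, so t3 = 1. Eliminate 1 elsewhere: t2.
t4 must be 3 (only option left). Eliminate 3 elsewhere: t1, t5, t6.
t6 must be 5 (only option left).
That leaves t2 = 6. Remove 6 from t5.
t5 has just one choice, so t5 = 2. Remove 2 from t1.
t1 has just one choice, so t1 = 4.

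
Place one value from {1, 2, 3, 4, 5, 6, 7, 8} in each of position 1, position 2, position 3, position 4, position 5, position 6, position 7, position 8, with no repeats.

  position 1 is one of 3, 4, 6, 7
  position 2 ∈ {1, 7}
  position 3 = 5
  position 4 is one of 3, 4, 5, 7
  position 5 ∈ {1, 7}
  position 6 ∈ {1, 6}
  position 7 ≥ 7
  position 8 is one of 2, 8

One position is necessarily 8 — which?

position 3 must be 5 (only option left). Remove 5 from position 4.
Among the 7 still-open variables, 2 fits only position 8 (and all 7 values in {1, 2, 3, 4, 6, 7, 8} must be used), so position 8 = 2.
The 6 still-open variables together cover exactly {1, 3, 4, 6, 7, 8} — 6 values for 6 variables — and 8 appears only in position 7's list, so position 7 = 8.

position 7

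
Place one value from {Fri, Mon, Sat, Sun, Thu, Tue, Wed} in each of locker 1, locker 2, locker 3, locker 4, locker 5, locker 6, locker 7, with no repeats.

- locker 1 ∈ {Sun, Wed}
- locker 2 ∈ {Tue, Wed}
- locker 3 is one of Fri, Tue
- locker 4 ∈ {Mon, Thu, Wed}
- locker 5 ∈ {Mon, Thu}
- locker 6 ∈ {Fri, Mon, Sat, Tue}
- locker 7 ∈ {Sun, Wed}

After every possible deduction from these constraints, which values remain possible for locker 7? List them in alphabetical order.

Sun, Wed

The 7 variables together cover exactly {Fri, Mon, Sat, Sun, Thu, Tue, Wed} — 7 values for 7 variables — and Sat appears only in locker 6's list, so locker 6 = Sat.
Among the 6 still-open variables, Fri fits only locker 3 (and all 6 values in {Fri, Mon, Sun, Thu, Tue, Wed} must be used), so locker 3 = Fri.
The 5 still-open variables together cover exactly {Mon, Sun, Thu, Tue, Wed} — 5 values for 5 variables — and Tue appears only in locker 2's list, so locker 2 = Tue.
locker 1 and locker 7 between them cover only {Sun, Wed} — a naked pair. Remove those values from locker 4.
No further eliminations apply; locker 7 can still be any of Sun, Wed.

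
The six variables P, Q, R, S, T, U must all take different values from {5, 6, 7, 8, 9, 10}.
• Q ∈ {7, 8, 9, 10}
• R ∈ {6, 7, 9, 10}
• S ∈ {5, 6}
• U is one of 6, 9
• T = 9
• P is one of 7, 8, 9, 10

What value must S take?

T's domain is down to {9}, so T = 9. Remove 9 from P, Q, R, U.
U's domain is down to {6}, so U = 6. Remove 6 from R, S.
So S = 5.

5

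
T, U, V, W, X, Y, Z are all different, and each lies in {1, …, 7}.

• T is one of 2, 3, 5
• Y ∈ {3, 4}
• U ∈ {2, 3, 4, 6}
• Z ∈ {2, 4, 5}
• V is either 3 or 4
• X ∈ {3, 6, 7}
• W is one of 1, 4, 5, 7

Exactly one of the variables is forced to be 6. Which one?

U

The 7 variables draw from only 7 values {1, 2, 3, 4, 5, 6, 7}, so each is used; only W can be 1, hence W = 1.
The 6 still-open variables draw from only 6 values {2, 3, 4, 5, 6, 7}, so each is used; only X can be 7, hence X = 7.
The 5 still-open variables draw from only 5 values {2, 3, 4, 5, 6}, so each is used; only U can be 6, hence U = 6.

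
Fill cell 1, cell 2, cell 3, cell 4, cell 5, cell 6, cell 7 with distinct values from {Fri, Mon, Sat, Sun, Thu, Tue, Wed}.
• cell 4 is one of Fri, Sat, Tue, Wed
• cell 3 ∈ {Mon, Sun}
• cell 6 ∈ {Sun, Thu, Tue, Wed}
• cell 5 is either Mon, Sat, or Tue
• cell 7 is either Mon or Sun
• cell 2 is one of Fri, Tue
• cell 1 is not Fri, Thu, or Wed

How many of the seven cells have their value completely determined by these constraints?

The 7 variables together cover exactly {Fri, Mon, Sat, Sun, Thu, Tue, Wed} — 7 values for 7 variables — and Thu appears only in cell 6's list, so cell 6 = Thu.
The 6 still-open variables draw from only 6 values {Fri, Mon, Sat, Sun, Tue, Wed}, so each is used; only cell 4 can be Wed, hence cell 4 = Wed.
The 5 still-open variables draw from only 5 values {Fri, Mon, Sat, Sun, Tue}, so each is used; only cell 2 can be Fri, hence cell 2 = Fri.
cell 3 and cell 7 between them cover only {Mon, Sun} — a naked pair. Remove those values from cell 1, cell 5.
Determined: cell 2=Fri, cell 4=Wed, cell 6=Thu. The other cells each still have more than one consistent value. That makes 3.

3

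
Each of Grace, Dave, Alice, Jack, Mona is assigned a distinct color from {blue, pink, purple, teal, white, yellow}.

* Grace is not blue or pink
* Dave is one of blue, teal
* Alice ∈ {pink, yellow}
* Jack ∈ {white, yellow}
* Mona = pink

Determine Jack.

Mona has just one choice, so Mona = pink. Remove pink from Alice.
Alice must be yellow (only option left). Strike yellow from Grace, Jack.
So Jack = white.

white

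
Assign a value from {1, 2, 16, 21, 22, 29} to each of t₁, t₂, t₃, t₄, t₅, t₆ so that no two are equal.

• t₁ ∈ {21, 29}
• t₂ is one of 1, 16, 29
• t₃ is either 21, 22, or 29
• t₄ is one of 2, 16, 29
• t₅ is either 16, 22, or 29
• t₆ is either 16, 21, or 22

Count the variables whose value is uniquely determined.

The 6 variables together cover exactly {1, 2, 16, 21, 22, 29} — 6 values for 6 variables — and 1 appears only in t₂'s list, so t₂ = 1.
Among the 5 still-open variables, 2 fits only t₄ (and all 5 values in {2, 16, 21, 22, 29} must be used), so t₄ = 2.
Determined: t₂=1, t₄=2. The other variables each still have more than one consistent value. That makes 2.

2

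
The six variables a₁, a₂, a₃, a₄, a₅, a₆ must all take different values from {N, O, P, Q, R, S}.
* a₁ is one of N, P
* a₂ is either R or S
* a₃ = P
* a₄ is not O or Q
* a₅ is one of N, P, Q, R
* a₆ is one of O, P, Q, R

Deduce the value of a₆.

a₃ must be P (only option left). So a₁, a₄, a₅, a₆ can't be P.
a₁ must be N (only option left). Remove N from a₄, a₅.
The 4 still-open variables together cover exactly {O, Q, R, S} — 4 values for 4 variables — and O appears only in a₆'s list, so a₆ = O.

O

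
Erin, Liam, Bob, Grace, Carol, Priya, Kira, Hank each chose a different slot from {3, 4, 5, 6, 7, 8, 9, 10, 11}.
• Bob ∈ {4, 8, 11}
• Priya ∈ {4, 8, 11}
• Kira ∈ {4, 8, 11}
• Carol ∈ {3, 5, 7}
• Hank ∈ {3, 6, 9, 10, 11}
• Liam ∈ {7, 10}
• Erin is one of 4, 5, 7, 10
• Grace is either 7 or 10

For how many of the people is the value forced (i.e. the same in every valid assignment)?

Liam and Grace between them cover only {7, 10} — a naked pair. Remove those values from Erin, Carol, Hank.
Bob, Priya, Kira share exactly the 3 values {4, 8, 11}; by pigeonhole those values go to them, so strike 4, 8, 11 from Erin, Hank.
Erin's domain is down to {5}, so Erin = 5. Eliminate 5 elsewhere: Carol.
Carol has just one choice, so Carol = 3. So Hank can't be 3.
Determined: Erin=5, Carol=3. The other people each still have more than one consistent value. That makes 2.

2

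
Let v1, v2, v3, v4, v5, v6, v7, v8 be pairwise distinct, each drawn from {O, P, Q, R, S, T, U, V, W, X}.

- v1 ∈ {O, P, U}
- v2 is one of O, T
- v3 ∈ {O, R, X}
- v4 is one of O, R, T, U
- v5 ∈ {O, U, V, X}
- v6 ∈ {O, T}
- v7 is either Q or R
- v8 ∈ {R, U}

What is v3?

X

The 8 variables together cover exactly {O, P, Q, R, T, U, V, X} — 8 values for 8 variables — and P appears only in v1's list, so v1 = P.
The 7 still-open variables together cover exactly {O, Q, R, T, U, V, X} — 7 values for 7 variables — and Q appears only in v7's list, so v7 = Q.
The 6 still-open variables draw from only 6 values {O, R, T, U, V, X}, so each is used; only v5 can be V, hence v5 = V.
The 5 still-open variables draw from only 5 values {O, R, T, U, X}, so each is used; only v3 can be X, hence v3 = X.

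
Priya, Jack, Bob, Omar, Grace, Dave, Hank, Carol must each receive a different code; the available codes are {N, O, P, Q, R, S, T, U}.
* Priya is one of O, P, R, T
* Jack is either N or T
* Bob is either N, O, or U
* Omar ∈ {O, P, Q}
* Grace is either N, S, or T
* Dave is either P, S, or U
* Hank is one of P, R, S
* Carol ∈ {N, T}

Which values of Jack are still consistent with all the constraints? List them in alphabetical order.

The 8 variables together cover exactly {N, O, P, Q, R, S, T, U} — 8 values for 8 variables — and Q appears only in Omar's list, so Omar = Q.
The 2 variables Jack and Carol are confined to {N, T}, which locks those values in; drop them from Priya, Bob, Grace.
That leaves Grace = S. Remove S from Dave, Hank.
No further eliminations apply; Jack can still be any of N, T.

N, T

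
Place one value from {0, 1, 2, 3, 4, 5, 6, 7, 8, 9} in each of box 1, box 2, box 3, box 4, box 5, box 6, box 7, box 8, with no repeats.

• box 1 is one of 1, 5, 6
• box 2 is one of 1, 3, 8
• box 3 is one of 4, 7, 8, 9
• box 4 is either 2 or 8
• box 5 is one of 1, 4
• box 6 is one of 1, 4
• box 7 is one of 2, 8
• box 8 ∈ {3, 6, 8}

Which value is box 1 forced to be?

5

The 2 variables box 4 and box 7 are confined to {2, 8}, which locks those values in; drop them from box 2, box 3, box 8.
box 5 and box 6 between them cover only {1, 4} — a naked pair. Remove those values from box 1, box 2, box 3.
box 2 has just one choice, so box 2 = 3. So box 8 can't be 3.
That leaves box 8 = 6. Strike 6 from box 1.
So box 1 = 5.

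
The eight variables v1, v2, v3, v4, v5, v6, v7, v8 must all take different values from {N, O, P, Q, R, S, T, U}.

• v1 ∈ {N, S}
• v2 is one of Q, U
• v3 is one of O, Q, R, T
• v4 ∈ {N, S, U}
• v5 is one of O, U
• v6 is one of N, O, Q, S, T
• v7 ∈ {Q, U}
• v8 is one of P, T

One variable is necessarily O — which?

The 8 variables together cover exactly {N, O, P, Q, R, S, T, U} — 8 values for 8 variables — and P appears only in v8's list, so v8 = P.
The 7 still-open variables draw from only 7 values {N, O, Q, R, S, T, U}, so each is used; only v3 can be R, hence v3 = R.
The 6 still-open variables draw from only 6 values {N, O, Q, S, T, U}, so each is used; only v6 can be T, hence v6 = T.
Among the 5 still-open variables, O fits only v5 (and all 5 values in {N, O, Q, S, U} must be used), so v5 = O.

v5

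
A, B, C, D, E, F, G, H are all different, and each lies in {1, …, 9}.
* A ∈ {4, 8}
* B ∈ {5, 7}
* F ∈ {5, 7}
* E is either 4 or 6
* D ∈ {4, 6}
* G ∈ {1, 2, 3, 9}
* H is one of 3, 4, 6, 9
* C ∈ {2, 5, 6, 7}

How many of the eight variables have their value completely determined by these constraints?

B and F share exactly the 2 values {5, 7}; by pigeonhole those values go to them, so strike 5, 7 from C.
D and E between them cover only {4, 6} — a naked pair. Remove those values from A, C, H.
A has just one choice, so A = 8.
C must be 2 (only option left). Remove 2 from G.
Determined: A=8, C=2. The other variables each still have more than one consistent value. That makes 2.

2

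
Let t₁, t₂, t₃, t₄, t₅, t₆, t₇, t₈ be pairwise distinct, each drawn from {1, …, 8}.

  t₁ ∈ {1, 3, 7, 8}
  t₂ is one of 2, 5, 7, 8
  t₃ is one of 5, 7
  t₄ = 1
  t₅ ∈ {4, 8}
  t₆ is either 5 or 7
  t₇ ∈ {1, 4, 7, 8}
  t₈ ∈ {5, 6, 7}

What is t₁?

t₄'s domain is down to {1}, so t₄ = 1. So t₁, t₇ can't be 1.
The 7 still-open variables together cover exactly {2, 3, 4, 5, 6, 7, 8} — 7 values for 7 variables — and 2 appears only in t₂'s list, so t₂ = 2.
The 6 still-open variables together cover exactly {3, 4, 5, 6, 7, 8} — 6 values for 6 variables — and 3 appears only in t₁'s list, so t₁ = 3.

3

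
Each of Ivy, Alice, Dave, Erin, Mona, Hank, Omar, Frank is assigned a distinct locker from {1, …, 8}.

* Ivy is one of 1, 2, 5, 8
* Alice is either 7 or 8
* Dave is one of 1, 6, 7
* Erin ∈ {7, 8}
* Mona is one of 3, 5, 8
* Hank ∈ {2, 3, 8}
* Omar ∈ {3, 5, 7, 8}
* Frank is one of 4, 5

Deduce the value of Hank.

2

Among the 8 variables, 4 fits only Frank (and all 8 values in {1, 2, 3, 4, 5, 6, 7, 8} must be used), so Frank = 4.
Among the 7 still-open variables, 6 fits only Dave (and all 7 values in {1, 2, 3, 5, 6, 7, 8} must be used), so Dave = 6.
The 6 still-open variables together cover exactly {1, 2, 3, 5, 7, 8} — 6 values for 6 variables — and 1 appears only in Ivy's list, so Ivy = 1.
Among the 5 still-open variables, 2 fits only Hank (and all 5 values in {2, 3, 5, 7, 8} must be used), so Hank = 2.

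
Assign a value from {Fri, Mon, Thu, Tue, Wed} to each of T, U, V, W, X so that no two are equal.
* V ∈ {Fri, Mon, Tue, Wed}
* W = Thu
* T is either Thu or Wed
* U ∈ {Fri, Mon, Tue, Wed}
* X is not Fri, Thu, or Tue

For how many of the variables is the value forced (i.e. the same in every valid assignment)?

W's domain is down to {Thu}, so W = Thu. Eliminate Thu elsewhere: T.
T's domain is down to {Wed}, so T = Wed. Strike Wed from U, V, X.
X's domain is down to {Mon}, so X = Mon. So U, V can't be Mon.
Determined: T=Wed, W=Thu, X=Mon. The other variables each still have more than one consistent value. That makes 3.

3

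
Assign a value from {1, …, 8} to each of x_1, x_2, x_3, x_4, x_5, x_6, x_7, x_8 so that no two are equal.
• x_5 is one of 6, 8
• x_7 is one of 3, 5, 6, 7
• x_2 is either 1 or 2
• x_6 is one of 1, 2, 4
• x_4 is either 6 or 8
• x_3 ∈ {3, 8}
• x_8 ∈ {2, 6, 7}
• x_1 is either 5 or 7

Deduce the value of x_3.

3

The 8 variables together cover exactly {1, 2, 3, 4, 5, 6, 7, 8} — 8 values for 8 variables — and 4 appears only in x_6's list, so x_6 = 4.
The 7 still-open variables together cover exactly {1, 2, 3, 5, 6, 7, 8} — 7 values for 7 variables — and 1 appears only in x_2's list, so x_2 = 1.
The 6 still-open variables draw from only 6 values {2, 3, 5, 6, 7, 8}, so each is used; only x_8 can be 2, hence x_8 = 2.
The 2 variables x_4 and x_5 are confined to {6, 8}, which locks those values in; drop them from x_3, x_7.
So x_3 = 3.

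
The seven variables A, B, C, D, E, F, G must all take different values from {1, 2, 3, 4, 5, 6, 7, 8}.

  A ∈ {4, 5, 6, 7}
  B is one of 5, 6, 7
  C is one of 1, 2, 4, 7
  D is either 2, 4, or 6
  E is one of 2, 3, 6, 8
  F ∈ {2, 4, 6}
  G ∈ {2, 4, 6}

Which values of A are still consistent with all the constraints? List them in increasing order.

5, 7

D, F, G share exactly the 3 values {2, 4, 6}; by pigeonhole those values go to them, so strike 2, 4, 6 from A, B, C, E.
A and B between them cover only {5, 7} — a naked pair. Remove those values from C.
C's domain is down to {1}, so C = 1.
No further eliminations apply; A can still be any of 5, 7.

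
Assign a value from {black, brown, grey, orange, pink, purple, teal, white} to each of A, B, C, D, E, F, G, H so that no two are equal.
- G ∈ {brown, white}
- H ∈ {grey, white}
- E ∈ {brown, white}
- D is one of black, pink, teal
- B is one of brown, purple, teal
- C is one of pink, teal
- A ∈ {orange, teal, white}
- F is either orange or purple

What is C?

The 8 variables draw from only 8 values {black, brown, grey, orange, pink, purple, teal, white}, so each is used; only D can be black, hence D = black.
The 7 still-open variables draw from only 7 values {brown, grey, orange, pink, purple, teal, white}, so each is used; only H can be grey, hence H = grey.
The 6 still-open variables draw from only 6 values {brown, orange, pink, purple, teal, white}, so each is used; only C can be pink, hence C = pink.

pink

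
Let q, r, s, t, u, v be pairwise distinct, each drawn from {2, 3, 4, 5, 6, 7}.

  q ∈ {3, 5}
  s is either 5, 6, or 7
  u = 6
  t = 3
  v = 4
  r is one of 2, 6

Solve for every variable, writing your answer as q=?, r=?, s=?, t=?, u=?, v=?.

t has just one choice, so t = 3. Eliminate 3 elsewhere: q.
u has just one choice, so u = 6. Strike 6 from r, s.
That leaves v = 4.
q has just one choice, so q = 5. Strike 5 from s.
r must be 2 (only option left).
s has just one choice, so s = 7.

q=5, r=2, s=7, t=3, u=6, v=4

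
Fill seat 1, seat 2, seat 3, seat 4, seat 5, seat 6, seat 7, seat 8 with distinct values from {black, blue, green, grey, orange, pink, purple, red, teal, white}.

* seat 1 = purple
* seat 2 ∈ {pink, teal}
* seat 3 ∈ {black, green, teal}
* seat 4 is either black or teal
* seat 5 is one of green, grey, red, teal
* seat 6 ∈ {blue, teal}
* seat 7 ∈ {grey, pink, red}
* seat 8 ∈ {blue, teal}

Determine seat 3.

seat 1 must be purple (only option left).
The 2 variables seat 6 and seat 8 are confined to {blue, teal}, which locks those values in; drop them from seat 2, seat 3, seat 4, seat 5.
seat 2 has just one choice, so seat 2 = pink. So seat 7 can't be pink.
That leaves seat 4 = black. Eliminate black elsewhere: seat 3.
So seat 3 = green.

green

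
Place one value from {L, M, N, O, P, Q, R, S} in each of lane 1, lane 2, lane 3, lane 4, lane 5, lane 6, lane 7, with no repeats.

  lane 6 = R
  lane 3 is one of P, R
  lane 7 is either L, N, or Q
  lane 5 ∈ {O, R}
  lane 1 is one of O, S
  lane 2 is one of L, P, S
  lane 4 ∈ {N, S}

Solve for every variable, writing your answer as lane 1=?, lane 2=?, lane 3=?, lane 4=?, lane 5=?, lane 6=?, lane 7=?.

lane 1=S, lane 2=L, lane 3=P, lane 4=N, lane 5=O, lane 6=R, lane 7=Q

lane 6's domain is down to {R}, so lane 6 = R. Strike R from lane 3, lane 5.
That leaves lane 3 = P. Strike P from lane 2.
lane 5 has just one choice, so lane 5 = O. Eliminate O elsewhere: lane 1.
lane 1's domain is down to {S}, so lane 1 = S. Remove S from lane 2, lane 4.
lane 2's domain is down to {L}, so lane 2 = L. Remove L from lane 7.
That leaves lane 4 = N. So lane 7 can't be N.
That leaves lane 7 = Q.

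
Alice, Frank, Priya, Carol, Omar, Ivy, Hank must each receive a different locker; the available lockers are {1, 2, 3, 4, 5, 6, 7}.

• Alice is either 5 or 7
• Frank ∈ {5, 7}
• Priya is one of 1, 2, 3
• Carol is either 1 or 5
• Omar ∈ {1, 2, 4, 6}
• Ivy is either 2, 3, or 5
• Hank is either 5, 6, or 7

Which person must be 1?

The 7 variables draw from only 7 values {1, 2, 3, 4, 5, 6, 7}, so each is used; only Omar can be 4, hence Omar = 4.
The 6 still-open variables together cover exactly {1, 2, 3, 5, 6, 7} — 6 values for 6 variables — and 6 appears only in Hank's list, so Hank = 6.
The 2 variables Alice and Frank are confined to {5, 7}, which locks those values in; drop them from Carol, Ivy.
So 1 goes to Carol.

Carol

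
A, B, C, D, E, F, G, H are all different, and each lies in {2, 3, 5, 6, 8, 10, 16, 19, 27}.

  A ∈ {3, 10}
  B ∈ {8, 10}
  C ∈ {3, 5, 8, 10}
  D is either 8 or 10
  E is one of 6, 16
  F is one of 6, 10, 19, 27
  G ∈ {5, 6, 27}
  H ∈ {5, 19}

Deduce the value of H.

19

The 8 variables together cover exactly {3, 5, 6, 8, 10, 16, 19, 27} — 8 values for 8 variables — and 16 appears only in E's list, so E = 16.
B and D share exactly the 2 values {8, 10}; by pigeonhole those values go to them, so strike 8, 10 from A, C, F.
A has just one choice, so A = 3. Eliminate 3 elsewhere: C.
C has just one choice, so C = 5. Strike 5 from G, H.
So H = 19.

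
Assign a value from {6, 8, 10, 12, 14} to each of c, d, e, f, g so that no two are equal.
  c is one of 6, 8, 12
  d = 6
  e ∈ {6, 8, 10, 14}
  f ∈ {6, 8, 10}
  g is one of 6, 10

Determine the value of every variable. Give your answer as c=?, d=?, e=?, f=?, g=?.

c=12, d=6, e=14, f=8, g=10

d must be 6 (only option left). Remove 6 from c, e, f, g.
g must be 10 (only option left). Strike 10 from e, f.
f has just one choice, so f = 8. Eliminate 8 elsewhere: c, e.
c's domain is down to {12}, so c = 12.
e has just one choice, so e = 14.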